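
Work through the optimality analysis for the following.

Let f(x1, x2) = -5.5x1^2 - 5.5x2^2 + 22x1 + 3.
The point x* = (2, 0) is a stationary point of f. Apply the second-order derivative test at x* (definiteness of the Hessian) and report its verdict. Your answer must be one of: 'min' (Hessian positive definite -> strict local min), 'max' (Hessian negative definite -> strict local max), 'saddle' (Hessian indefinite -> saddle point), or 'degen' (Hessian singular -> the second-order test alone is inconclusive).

Compute the Hessian H = grad^2 f:
  H = [[-11, 0], [0, -11]]
Verify stationarity: grad f(x*) = H x* + g = (0, 0).
Eigenvalues of H: -11, -11.
Both eigenvalues < 0, so H is negative definite -> x* is a strict local max.

max


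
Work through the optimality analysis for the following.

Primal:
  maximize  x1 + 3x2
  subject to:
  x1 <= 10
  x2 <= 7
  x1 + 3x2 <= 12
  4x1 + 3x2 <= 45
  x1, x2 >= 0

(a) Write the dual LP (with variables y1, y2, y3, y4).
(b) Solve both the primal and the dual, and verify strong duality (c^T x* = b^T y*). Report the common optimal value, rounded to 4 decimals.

The standard primal-dual pair for 'max c^T x s.t. A x <= b, x >= 0' is:
  Dual:  min b^T y  s.t.  A^T y >= c,  y >= 0.

So the dual LP is:
  minimize  10y1 + 7y2 + 12y3 + 45y4
  subject to:
    y1 + y3 + 4y4 >= 1
    y2 + 3y3 + 3y4 >= 3
    y1, y2, y3, y4 >= 0

Solving the primal: x* = (10, 0.6667).
  primal value c^T x* = 12.
Solving the dual: y* = (0, 0, 1, 0).
  dual value b^T y* = 12.
Strong duality: c^T x* = b^T y*. Confirmed.

12


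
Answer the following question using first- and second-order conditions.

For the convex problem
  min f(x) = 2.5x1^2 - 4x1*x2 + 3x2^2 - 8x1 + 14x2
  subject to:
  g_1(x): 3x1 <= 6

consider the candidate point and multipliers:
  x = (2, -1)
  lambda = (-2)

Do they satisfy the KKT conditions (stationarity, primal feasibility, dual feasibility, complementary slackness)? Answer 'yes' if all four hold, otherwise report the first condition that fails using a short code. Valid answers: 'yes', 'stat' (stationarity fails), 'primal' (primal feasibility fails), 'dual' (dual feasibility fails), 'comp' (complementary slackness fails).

Gradient of f: grad f(x) = Q x + c = (6, 0)
Constraint values g_i(x) = a_i^T x - b_i:
  g_1((2, -1)) = 0
Stationarity residual: grad f(x) + sum_i lambda_i a_i = (0, 0)
  -> stationarity OK
Primal feasibility (all g_i <= 0): OK
Dual feasibility (all lambda_i >= 0): FAILS
Complementary slackness (lambda_i * g_i(x) = 0 for all i): OK

Verdict: the first failing condition is dual_feasibility -> dual.

dual


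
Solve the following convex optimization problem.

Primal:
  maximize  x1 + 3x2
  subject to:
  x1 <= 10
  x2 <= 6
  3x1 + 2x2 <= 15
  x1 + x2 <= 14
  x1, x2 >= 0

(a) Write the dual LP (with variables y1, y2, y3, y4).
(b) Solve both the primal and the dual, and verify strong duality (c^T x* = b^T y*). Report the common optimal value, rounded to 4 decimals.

The standard primal-dual pair for 'max c^T x s.t. A x <= b, x >= 0' is:
  Dual:  min b^T y  s.t.  A^T y >= c,  y >= 0.

So the dual LP is:
  minimize  10y1 + 6y2 + 15y3 + 14y4
  subject to:
    y1 + 3y3 + y4 >= 1
    y2 + 2y3 + y4 >= 3
    y1, y2, y3, y4 >= 0

Solving the primal: x* = (1, 6).
  primal value c^T x* = 19.
Solving the dual: y* = (0, 2.3333, 0.3333, 0).
  dual value b^T y* = 19.
Strong duality: c^T x* = b^T y*. Confirmed.

19


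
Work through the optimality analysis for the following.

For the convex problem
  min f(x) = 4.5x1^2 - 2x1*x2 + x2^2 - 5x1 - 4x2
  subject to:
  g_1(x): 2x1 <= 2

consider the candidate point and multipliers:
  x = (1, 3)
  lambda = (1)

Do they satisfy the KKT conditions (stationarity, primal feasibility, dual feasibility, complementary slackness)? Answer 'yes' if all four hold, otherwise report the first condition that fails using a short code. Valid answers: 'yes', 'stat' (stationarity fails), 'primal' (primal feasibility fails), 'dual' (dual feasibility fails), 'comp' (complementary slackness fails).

Gradient of f: grad f(x) = Q x + c = (-2, 0)
Constraint values g_i(x) = a_i^T x - b_i:
  g_1((1, 3)) = 0
Stationarity residual: grad f(x) + sum_i lambda_i a_i = (0, 0)
  -> stationarity OK
Primal feasibility (all g_i <= 0): OK
Dual feasibility (all lambda_i >= 0): OK
Complementary slackness (lambda_i * g_i(x) = 0 for all i): OK

Verdict: yes, KKT holds.

yes


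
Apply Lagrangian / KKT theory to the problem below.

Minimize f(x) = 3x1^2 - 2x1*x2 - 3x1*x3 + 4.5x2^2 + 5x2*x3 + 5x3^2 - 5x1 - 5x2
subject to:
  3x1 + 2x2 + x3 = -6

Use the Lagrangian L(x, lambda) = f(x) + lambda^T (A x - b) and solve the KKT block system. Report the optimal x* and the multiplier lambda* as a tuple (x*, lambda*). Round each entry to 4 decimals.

Form the Lagrangian:
  L(x, lambda) = (1/2) x^T Q x + c^T x + lambda^T (A x - b)
Stationarity (grad_x L = 0): Q x + c + A^T lambda = 0.
Primal feasibility: A x = b.

This gives the KKT block system:
  [ Q   A^T ] [ x     ]   [-c ]
  [ A    0  ] [ lambda ] = [ b ]

Solving the linear system:
  x*      = (-1.5823, -0.2575, -0.7381)
  lambda* = (3.9215)
  f(x*)   = 16.3641

x* = (-1.5823, -0.2575, -0.7381), lambda* = (3.9215)


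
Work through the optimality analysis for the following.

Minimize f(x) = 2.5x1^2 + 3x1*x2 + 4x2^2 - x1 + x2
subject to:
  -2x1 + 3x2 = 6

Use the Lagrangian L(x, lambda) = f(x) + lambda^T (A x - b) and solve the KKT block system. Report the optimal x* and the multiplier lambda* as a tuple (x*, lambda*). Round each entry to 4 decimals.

Form the Lagrangian:
  L(x, lambda) = (1/2) x^T Q x + c^T x + lambda^T (A x - b)
Stationarity (grad_x L = 0): Q x + c + A^T lambda = 0.
Primal feasibility: A x = b.

This gives the KKT block system:
  [ Q   A^T ] [ x     ]   [-c ]
  [ A    0  ] [ lambda ] = [ b ]

Solving the linear system:
  x*      = (-1.3009, 1.1327)
  lambda* = (-2.0531)
  f(x*)   = 7.3761

x* = (-1.3009, 1.1327), lambda* = (-2.0531)


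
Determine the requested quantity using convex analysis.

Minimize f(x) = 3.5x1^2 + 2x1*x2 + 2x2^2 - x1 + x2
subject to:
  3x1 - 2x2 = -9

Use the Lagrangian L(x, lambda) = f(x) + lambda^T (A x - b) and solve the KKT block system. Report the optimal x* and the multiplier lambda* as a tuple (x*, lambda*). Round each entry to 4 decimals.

Form the Lagrangian:
  L(x, lambda) = (1/2) x^T Q x + c^T x + lambda^T (A x - b)
Stationarity (grad_x L = 0): Q x + c + A^T lambda = 0.
Primal feasibility: A x = b.

This gives the KKT block system:
  [ Q   A^T ] [ x     ]   [-c ]
  [ A    0  ] [ lambda ] = [ b ]

Solving the linear system:
  x*      = (-1.6591, 2.0114)
  lambda* = (2.8636)
  f(x*)   = 14.7216

x* = (-1.6591, 2.0114), lambda* = (2.8636)


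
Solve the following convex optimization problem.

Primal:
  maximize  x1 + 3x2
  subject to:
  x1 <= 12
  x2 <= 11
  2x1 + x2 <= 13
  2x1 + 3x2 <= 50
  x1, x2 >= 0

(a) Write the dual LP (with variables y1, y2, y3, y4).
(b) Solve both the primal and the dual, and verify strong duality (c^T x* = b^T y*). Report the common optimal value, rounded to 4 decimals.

The standard primal-dual pair for 'max c^T x s.t. A x <= b, x >= 0' is:
  Dual:  min b^T y  s.t.  A^T y >= c,  y >= 0.

So the dual LP is:
  minimize  12y1 + 11y2 + 13y3 + 50y4
  subject to:
    y1 + 2y3 + 2y4 >= 1
    y2 + y3 + 3y4 >= 3
    y1, y2, y3, y4 >= 0

Solving the primal: x* = (1, 11).
  primal value c^T x* = 34.
Solving the dual: y* = (0, 2.5, 0.5, 0).
  dual value b^T y* = 34.
Strong duality: c^T x* = b^T y*. Confirmed.

34


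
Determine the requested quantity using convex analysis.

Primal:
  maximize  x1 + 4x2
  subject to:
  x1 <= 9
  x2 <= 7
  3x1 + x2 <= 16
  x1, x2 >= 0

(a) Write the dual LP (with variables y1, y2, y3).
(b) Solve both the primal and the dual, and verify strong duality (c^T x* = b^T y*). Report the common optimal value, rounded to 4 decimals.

The standard primal-dual pair for 'max c^T x s.t. A x <= b, x >= 0' is:
  Dual:  min b^T y  s.t.  A^T y >= c,  y >= 0.

So the dual LP is:
  minimize  9y1 + 7y2 + 16y3
  subject to:
    y1 + 3y3 >= 1
    y2 + y3 >= 4
    y1, y2, y3 >= 0

Solving the primal: x* = (3, 7).
  primal value c^T x* = 31.
Solving the dual: y* = (0, 3.6667, 0.3333).
  dual value b^T y* = 31.
Strong duality: c^T x* = b^T y*. Confirmed.

31


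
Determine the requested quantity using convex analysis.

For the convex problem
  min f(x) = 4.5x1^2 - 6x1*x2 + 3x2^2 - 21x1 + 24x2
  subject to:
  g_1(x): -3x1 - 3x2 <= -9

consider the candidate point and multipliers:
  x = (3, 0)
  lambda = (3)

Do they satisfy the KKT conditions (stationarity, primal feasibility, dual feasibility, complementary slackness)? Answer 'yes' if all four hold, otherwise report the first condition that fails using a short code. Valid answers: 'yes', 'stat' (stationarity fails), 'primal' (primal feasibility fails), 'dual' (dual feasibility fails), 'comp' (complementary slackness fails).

Gradient of f: grad f(x) = Q x + c = (6, 6)
Constraint values g_i(x) = a_i^T x - b_i:
  g_1((3, 0)) = 0
Stationarity residual: grad f(x) + sum_i lambda_i a_i = (-3, -3)
  -> stationarity FAILS
Primal feasibility (all g_i <= 0): OK
Dual feasibility (all lambda_i >= 0): OK
Complementary slackness (lambda_i * g_i(x) = 0 for all i): OK

Verdict: the first failing condition is stationarity -> stat.

stat


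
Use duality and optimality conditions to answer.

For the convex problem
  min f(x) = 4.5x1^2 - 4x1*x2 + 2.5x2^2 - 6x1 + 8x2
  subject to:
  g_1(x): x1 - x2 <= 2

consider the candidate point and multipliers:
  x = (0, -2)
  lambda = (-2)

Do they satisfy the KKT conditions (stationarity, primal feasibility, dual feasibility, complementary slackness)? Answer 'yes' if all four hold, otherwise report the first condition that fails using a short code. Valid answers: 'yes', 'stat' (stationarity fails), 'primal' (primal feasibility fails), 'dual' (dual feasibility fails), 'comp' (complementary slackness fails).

Gradient of f: grad f(x) = Q x + c = (2, -2)
Constraint values g_i(x) = a_i^T x - b_i:
  g_1((0, -2)) = 0
Stationarity residual: grad f(x) + sum_i lambda_i a_i = (0, 0)
  -> stationarity OK
Primal feasibility (all g_i <= 0): OK
Dual feasibility (all lambda_i >= 0): FAILS
Complementary slackness (lambda_i * g_i(x) = 0 for all i): OK

Verdict: the first failing condition is dual_feasibility -> dual.

dual


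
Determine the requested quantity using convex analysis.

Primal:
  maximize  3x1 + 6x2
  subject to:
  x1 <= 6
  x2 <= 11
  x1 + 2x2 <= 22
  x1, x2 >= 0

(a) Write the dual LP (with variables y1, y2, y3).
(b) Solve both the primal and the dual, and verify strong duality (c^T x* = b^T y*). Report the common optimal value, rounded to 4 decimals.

The standard primal-dual pair for 'max c^T x s.t. A x <= b, x >= 0' is:
  Dual:  min b^T y  s.t.  A^T y >= c,  y >= 0.

So the dual LP is:
  minimize  6y1 + 11y2 + 22y3
  subject to:
    y1 + y3 >= 3
    y2 + 2y3 >= 6
    y1, y2, y3 >= 0

Solving the primal: x* = (0, 11).
  primal value c^T x* = 66.
Solving the dual: y* = (0, 0, 3).
  dual value b^T y* = 66.
Strong duality: c^T x* = b^T y*. Confirmed.

66


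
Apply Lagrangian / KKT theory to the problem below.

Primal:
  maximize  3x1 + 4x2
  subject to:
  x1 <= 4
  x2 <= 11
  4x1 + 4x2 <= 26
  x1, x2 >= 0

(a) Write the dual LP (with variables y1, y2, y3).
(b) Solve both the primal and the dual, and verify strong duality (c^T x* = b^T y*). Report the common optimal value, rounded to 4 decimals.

The standard primal-dual pair for 'max c^T x s.t. A x <= b, x >= 0' is:
  Dual:  min b^T y  s.t.  A^T y >= c,  y >= 0.

So the dual LP is:
  minimize  4y1 + 11y2 + 26y3
  subject to:
    y1 + 4y3 >= 3
    y2 + 4y3 >= 4
    y1, y2, y3 >= 0

Solving the primal: x* = (0, 6.5).
  primal value c^T x* = 26.
Solving the dual: y* = (0, 0, 1).
  dual value b^T y* = 26.
Strong duality: c^T x* = b^T y*. Confirmed.

26


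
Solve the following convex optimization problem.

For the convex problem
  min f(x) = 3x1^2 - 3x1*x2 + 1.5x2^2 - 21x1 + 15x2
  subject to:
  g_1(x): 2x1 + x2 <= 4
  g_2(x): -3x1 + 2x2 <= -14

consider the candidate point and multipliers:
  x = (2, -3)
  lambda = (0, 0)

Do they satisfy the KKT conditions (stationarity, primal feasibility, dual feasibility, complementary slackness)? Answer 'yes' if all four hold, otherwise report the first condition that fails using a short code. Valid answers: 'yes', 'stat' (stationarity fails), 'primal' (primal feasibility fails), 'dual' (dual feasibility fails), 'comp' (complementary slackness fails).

Gradient of f: grad f(x) = Q x + c = (0, 0)
Constraint values g_i(x) = a_i^T x - b_i:
  g_1((2, -3)) = -3
  g_2((2, -3)) = 2
Stationarity residual: grad f(x) + sum_i lambda_i a_i = (0, 0)
  -> stationarity OK
Primal feasibility (all g_i <= 0): FAILS
Dual feasibility (all lambda_i >= 0): OK
Complementary slackness (lambda_i * g_i(x) = 0 for all i): OK

Verdict: the first failing condition is primal_feasibility -> primal.

primal


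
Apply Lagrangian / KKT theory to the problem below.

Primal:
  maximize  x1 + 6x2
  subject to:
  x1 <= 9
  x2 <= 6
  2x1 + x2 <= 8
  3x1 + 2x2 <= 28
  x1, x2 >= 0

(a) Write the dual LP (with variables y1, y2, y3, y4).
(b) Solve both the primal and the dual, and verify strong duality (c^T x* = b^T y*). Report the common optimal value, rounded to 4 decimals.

The standard primal-dual pair for 'max c^T x s.t. A x <= b, x >= 0' is:
  Dual:  min b^T y  s.t.  A^T y >= c,  y >= 0.

So the dual LP is:
  minimize  9y1 + 6y2 + 8y3 + 28y4
  subject to:
    y1 + 2y3 + 3y4 >= 1
    y2 + y3 + 2y4 >= 6
    y1, y2, y3, y4 >= 0

Solving the primal: x* = (1, 6).
  primal value c^T x* = 37.
Solving the dual: y* = (0, 5.5, 0.5, 0).
  dual value b^T y* = 37.
Strong duality: c^T x* = b^T y*. Confirmed.

37


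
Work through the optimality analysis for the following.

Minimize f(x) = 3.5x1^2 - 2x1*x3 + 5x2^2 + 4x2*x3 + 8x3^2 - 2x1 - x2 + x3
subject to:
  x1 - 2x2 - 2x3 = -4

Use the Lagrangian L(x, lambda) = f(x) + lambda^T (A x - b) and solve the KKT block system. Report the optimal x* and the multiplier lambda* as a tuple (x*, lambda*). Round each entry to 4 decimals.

Form the Lagrangian:
  L(x, lambda) = (1/2) x^T Q x + c^T x + lambda^T (A x - b)
Stationarity (grad_x L = 0): Q x + c + A^T lambda = 0.
Primal feasibility: A x = b.

This gives the KKT block system:
  [ Q   A^T ] [ x     ]   [-c ]
  [ A    0  ] [ lambda ] = [ b ]

Solving the linear system:
  x*      = (-0.5822, 1.3151, 0.3938)
  lambda* = (6.863)
  f(x*)   = 13.8476

x* = (-0.5822, 1.3151, 0.3938), lambda* = (6.863)


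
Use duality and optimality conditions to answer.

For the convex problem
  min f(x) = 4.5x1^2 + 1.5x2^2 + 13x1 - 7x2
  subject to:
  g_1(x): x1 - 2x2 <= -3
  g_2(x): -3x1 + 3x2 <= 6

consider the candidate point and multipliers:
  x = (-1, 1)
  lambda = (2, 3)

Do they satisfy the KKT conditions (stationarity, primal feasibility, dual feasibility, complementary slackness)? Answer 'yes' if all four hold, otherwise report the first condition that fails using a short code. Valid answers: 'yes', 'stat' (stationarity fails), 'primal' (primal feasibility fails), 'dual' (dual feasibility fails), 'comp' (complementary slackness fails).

Gradient of f: grad f(x) = Q x + c = (4, -4)
Constraint values g_i(x) = a_i^T x - b_i:
  g_1((-1, 1)) = 0
  g_2((-1, 1)) = 0
Stationarity residual: grad f(x) + sum_i lambda_i a_i = (-3, 1)
  -> stationarity FAILS
Primal feasibility (all g_i <= 0): OK
Dual feasibility (all lambda_i >= 0): OK
Complementary slackness (lambda_i * g_i(x) = 0 for all i): OK

Verdict: the first failing condition is stationarity -> stat.

stat


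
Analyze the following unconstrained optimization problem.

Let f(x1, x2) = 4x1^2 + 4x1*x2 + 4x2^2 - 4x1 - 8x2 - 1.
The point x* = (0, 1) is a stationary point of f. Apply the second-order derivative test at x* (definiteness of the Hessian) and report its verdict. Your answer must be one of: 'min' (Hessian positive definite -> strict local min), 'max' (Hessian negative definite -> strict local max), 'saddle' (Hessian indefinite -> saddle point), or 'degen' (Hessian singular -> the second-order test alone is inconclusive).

Compute the Hessian H = grad^2 f:
  H = [[8, 4], [4, 8]]
Verify stationarity: grad f(x*) = H x* + g = (0, 0).
Eigenvalues of H: 4, 12.
Both eigenvalues > 0, so H is positive definite -> x* is a strict local min.

min


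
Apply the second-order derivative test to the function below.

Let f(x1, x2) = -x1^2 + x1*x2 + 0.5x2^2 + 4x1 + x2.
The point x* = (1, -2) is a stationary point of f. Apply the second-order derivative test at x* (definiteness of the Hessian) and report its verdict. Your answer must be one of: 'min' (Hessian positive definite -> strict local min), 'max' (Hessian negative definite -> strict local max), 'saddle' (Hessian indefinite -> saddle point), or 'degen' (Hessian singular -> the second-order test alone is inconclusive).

Compute the Hessian H = grad^2 f:
  H = [[-2, 1], [1, 1]]
Verify stationarity: grad f(x*) = H x* + g = (0, 0).
Eigenvalues of H: -2.3028, 1.3028.
Eigenvalues have mixed signs, so H is indefinite -> x* is a saddle point.

saddle


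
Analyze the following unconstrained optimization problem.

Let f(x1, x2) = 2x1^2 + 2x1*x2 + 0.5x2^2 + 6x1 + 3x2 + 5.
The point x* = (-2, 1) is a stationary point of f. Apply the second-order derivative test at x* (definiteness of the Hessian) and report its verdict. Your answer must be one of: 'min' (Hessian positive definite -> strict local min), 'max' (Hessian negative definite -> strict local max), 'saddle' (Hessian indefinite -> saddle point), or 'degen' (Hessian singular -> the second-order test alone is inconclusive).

Compute the Hessian H = grad^2 f:
  H = [[4, 2], [2, 1]]
Verify stationarity: grad f(x*) = H x* + g = (0, 0).
Eigenvalues of H: 0, 5.
H has a zero eigenvalue (singular; positive semidefinite but not definite), so H is neither positive definite, negative definite, nor indefinite. The second-order test alone is inconclusive -> degen.
(Indeed, f is constant along the null direction of H through x*, so x* is not a strict local extremum.)

degen


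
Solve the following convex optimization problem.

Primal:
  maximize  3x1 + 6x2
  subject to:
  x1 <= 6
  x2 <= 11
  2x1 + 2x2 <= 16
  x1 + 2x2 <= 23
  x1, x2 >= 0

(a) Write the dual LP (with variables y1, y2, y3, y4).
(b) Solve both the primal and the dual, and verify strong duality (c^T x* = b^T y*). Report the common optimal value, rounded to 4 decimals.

The standard primal-dual pair for 'max c^T x s.t. A x <= b, x >= 0' is:
  Dual:  min b^T y  s.t.  A^T y >= c,  y >= 0.

So the dual LP is:
  minimize  6y1 + 11y2 + 16y3 + 23y4
  subject to:
    y1 + 2y3 + y4 >= 3
    y2 + 2y3 + 2y4 >= 6
    y1, y2, y3, y4 >= 0

Solving the primal: x* = (0, 8).
  primal value c^T x* = 48.
Solving the dual: y* = (0, 0, 3, 0).
  dual value b^T y* = 48.
Strong duality: c^T x* = b^T y*. Confirmed.

48


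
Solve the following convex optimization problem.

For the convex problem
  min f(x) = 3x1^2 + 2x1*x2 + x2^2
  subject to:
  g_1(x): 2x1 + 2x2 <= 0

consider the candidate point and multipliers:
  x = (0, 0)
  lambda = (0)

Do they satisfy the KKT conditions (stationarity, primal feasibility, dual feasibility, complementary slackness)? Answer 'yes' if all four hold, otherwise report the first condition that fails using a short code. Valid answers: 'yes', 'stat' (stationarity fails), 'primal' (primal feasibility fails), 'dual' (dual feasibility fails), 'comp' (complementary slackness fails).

Gradient of f: grad f(x) = Q x + c = (0, 0)
Constraint values g_i(x) = a_i^T x - b_i:
  g_1((0, 0)) = 0
Stationarity residual: grad f(x) + sum_i lambda_i a_i = (0, 0)
  -> stationarity OK
Primal feasibility (all g_i <= 0): OK
Dual feasibility (all lambda_i >= 0): OK
Complementary slackness (lambda_i * g_i(x) = 0 for all i): OK

Verdict: yes, KKT holds.

yes


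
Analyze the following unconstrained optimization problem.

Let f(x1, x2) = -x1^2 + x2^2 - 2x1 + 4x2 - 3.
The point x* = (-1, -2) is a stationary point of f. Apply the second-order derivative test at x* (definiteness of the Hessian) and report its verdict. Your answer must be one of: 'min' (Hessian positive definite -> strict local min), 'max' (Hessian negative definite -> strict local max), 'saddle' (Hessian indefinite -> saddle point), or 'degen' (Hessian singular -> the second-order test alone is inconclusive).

Compute the Hessian H = grad^2 f:
  H = [[-2, 0], [0, 2]]
Verify stationarity: grad f(x*) = H x* + g = (0, 0).
Eigenvalues of H: -2, 2.
Eigenvalues have mixed signs, so H is indefinite -> x* is a saddle point.

saddle


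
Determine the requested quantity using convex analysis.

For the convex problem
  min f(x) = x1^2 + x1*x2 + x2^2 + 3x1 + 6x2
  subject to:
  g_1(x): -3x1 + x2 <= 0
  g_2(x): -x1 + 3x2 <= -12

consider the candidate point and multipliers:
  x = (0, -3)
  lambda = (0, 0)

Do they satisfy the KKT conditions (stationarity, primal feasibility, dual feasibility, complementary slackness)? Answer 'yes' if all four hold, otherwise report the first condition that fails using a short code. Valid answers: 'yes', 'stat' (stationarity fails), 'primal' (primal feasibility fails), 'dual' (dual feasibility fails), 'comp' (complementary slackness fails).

Gradient of f: grad f(x) = Q x + c = (0, 0)
Constraint values g_i(x) = a_i^T x - b_i:
  g_1((0, -3)) = -3
  g_2((0, -3)) = 3
Stationarity residual: grad f(x) + sum_i lambda_i a_i = (0, 0)
  -> stationarity OK
Primal feasibility (all g_i <= 0): FAILS
Dual feasibility (all lambda_i >= 0): OK
Complementary slackness (lambda_i * g_i(x) = 0 for all i): OK

Verdict: the first failing condition is primal_feasibility -> primal.

primal


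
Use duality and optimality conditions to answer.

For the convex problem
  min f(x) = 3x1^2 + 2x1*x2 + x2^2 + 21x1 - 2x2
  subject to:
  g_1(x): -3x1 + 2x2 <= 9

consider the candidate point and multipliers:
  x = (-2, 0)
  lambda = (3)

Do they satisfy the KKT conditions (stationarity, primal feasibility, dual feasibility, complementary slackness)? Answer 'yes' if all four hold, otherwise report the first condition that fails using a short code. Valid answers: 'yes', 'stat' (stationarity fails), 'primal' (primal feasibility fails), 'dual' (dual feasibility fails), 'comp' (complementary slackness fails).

Gradient of f: grad f(x) = Q x + c = (9, -6)
Constraint values g_i(x) = a_i^T x - b_i:
  g_1((-2, 0)) = -3
Stationarity residual: grad f(x) + sum_i lambda_i a_i = (0, 0)
  -> stationarity OK
Primal feasibility (all g_i <= 0): OK
Dual feasibility (all lambda_i >= 0): OK
Complementary slackness (lambda_i * g_i(x) = 0 for all i): FAILS

Verdict: the first failing condition is complementary_slackness -> comp.

comp


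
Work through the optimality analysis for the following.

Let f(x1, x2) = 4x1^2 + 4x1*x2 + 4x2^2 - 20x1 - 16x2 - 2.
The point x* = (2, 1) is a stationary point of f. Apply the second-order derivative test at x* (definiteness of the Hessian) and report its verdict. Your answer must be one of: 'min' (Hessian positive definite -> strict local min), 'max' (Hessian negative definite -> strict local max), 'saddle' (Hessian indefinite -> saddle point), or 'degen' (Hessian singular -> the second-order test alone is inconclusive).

Compute the Hessian H = grad^2 f:
  H = [[8, 4], [4, 8]]
Verify stationarity: grad f(x*) = H x* + g = (0, 0).
Eigenvalues of H: 4, 12.
Both eigenvalues > 0, so H is positive definite -> x* is a strict local min.

min


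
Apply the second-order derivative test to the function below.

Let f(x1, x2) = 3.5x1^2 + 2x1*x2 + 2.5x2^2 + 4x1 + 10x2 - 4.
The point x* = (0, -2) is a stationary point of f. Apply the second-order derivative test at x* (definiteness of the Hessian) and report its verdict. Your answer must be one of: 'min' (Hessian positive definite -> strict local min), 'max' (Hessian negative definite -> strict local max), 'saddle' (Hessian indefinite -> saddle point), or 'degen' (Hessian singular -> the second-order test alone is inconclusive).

Compute the Hessian H = grad^2 f:
  H = [[7, 2], [2, 5]]
Verify stationarity: grad f(x*) = H x* + g = (0, 0).
Eigenvalues of H: 3.7639, 8.2361.
Both eigenvalues > 0, so H is positive definite -> x* is a strict local min.

min


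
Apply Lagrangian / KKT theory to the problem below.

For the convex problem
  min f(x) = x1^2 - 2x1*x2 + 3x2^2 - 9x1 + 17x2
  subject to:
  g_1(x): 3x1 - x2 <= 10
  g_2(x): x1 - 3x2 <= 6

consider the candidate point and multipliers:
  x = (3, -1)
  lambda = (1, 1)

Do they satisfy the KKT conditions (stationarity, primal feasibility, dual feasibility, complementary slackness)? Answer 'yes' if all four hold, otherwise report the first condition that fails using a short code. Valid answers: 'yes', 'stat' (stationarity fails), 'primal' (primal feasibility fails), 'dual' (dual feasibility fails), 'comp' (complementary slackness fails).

Gradient of f: grad f(x) = Q x + c = (-1, 5)
Constraint values g_i(x) = a_i^T x - b_i:
  g_1((3, -1)) = 0
  g_2((3, -1)) = 0
Stationarity residual: grad f(x) + sum_i lambda_i a_i = (3, 1)
  -> stationarity FAILS
Primal feasibility (all g_i <= 0): OK
Dual feasibility (all lambda_i >= 0): OK
Complementary slackness (lambda_i * g_i(x) = 0 for all i): OK

Verdict: the first failing condition is stationarity -> stat.

stat


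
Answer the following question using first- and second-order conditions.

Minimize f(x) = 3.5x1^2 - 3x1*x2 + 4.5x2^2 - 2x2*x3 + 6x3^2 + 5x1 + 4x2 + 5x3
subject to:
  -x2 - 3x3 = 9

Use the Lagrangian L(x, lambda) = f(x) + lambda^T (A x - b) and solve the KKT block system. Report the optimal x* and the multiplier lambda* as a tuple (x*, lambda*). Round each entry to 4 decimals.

Form the Lagrangian:
  L(x, lambda) = (1/2) x^T Q x + c^T x + lambda^T (A x - b)
Stationarity (grad_x L = 0): Q x + c + A^T lambda = 0.
Primal feasibility: A x = b.

This gives the KKT block system:
  [ Q   A^T ] [ x     ]   [-c ]
  [ A    0  ] [ lambda ] = [ b ]

Solving the linear system:
  x*      = (-1.6422, -2.1651, -2.2783)
  lambda* = (-6.0031)
  f(x*)   = 12.8823

x* = (-1.6422, -2.1651, -2.2783), lambda* = (-6.0031)


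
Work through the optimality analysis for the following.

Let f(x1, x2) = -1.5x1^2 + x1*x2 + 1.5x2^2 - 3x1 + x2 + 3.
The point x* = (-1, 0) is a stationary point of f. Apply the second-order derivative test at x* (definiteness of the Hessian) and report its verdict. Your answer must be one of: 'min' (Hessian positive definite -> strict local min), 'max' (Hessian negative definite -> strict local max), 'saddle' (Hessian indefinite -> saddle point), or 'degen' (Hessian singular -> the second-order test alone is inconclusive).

Compute the Hessian H = grad^2 f:
  H = [[-3, 1], [1, 3]]
Verify stationarity: grad f(x*) = H x* + g = (0, 0).
Eigenvalues of H: -3.1623, 3.1623.
Eigenvalues have mixed signs, so H is indefinite -> x* is a saddle point.

saddle


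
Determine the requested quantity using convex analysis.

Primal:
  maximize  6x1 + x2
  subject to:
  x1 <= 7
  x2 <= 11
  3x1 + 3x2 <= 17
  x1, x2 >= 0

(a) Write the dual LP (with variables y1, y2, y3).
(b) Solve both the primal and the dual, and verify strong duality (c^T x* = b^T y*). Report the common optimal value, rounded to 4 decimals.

The standard primal-dual pair for 'max c^T x s.t. A x <= b, x >= 0' is:
  Dual:  min b^T y  s.t.  A^T y >= c,  y >= 0.

So the dual LP is:
  minimize  7y1 + 11y2 + 17y3
  subject to:
    y1 + 3y3 >= 6
    y2 + 3y3 >= 1
    y1, y2, y3 >= 0

Solving the primal: x* = (5.6667, 0).
  primal value c^T x* = 34.
Solving the dual: y* = (0, 0, 2).
  dual value b^T y* = 34.
Strong duality: c^T x* = b^T y*. Confirmed.

34


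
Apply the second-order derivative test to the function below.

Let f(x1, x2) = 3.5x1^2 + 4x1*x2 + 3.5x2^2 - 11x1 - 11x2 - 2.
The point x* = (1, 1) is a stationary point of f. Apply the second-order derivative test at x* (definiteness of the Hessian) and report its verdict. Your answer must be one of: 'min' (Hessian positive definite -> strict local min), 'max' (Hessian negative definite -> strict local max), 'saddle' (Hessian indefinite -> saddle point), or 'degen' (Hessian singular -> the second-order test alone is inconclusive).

Compute the Hessian H = grad^2 f:
  H = [[7, 4], [4, 7]]
Verify stationarity: grad f(x*) = H x* + g = (0, 0).
Eigenvalues of H: 3, 11.
Both eigenvalues > 0, so H is positive definite -> x* is a strict local min.

min


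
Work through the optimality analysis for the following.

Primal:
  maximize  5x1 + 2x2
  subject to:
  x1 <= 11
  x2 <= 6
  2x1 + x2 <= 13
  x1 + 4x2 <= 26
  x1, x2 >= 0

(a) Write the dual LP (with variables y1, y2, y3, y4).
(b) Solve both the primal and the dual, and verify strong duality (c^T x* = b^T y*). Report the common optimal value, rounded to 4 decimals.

The standard primal-dual pair for 'max c^T x s.t. A x <= b, x >= 0' is:
  Dual:  min b^T y  s.t.  A^T y >= c,  y >= 0.

So the dual LP is:
  minimize  11y1 + 6y2 + 13y3 + 26y4
  subject to:
    y1 + 2y3 + y4 >= 5
    y2 + y3 + 4y4 >= 2
    y1, y2, y3, y4 >= 0

Solving the primal: x* = (6.5, 0).
  primal value c^T x* = 32.5.
Solving the dual: y* = (0, 0, 2.5, 0).
  dual value b^T y* = 32.5.
Strong duality: c^T x* = b^T y*. Confirmed.

32.5


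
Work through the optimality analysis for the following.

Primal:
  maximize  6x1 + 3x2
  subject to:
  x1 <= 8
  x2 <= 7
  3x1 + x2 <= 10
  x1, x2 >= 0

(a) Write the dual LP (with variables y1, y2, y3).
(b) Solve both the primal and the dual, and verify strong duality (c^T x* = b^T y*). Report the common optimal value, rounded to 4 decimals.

The standard primal-dual pair for 'max c^T x s.t. A x <= b, x >= 0' is:
  Dual:  min b^T y  s.t.  A^T y >= c,  y >= 0.

So the dual LP is:
  minimize  8y1 + 7y2 + 10y3
  subject to:
    y1 + 3y3 >= 6
    y2 + y3 >= 3
    y1, y2, y3 >= 0

Solving the primal: x* = (1, 7).
  primal value c^T x* = 27.
Solving the dual: y* = (0, 1, 2).
  dual value b^T y* = 27.
Strong duality: c^T x* = b^T y*. Confirmed.

27


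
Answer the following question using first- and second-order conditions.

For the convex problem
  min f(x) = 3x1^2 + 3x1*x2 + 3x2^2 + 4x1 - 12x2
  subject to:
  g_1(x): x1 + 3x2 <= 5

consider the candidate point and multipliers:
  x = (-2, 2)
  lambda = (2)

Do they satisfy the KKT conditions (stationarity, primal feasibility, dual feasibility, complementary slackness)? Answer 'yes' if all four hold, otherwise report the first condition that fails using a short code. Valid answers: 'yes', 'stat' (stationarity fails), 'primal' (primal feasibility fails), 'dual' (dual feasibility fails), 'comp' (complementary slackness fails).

Gradient of f: grad f(x) = Q x + c = (-2, -6)
Constraint values g_i(x) = a_i^T x - b_i:
  g_1((-2, 2)) = -1
Stationarity residual: grad f(x) + sum_i lambda_i a_i = (0, 0)
  -> stationarity OK
Primal feasibility (all g_i <= 0): OK
Dual feasibility (all lambda_i >= 0): OK
Complementary slackness (lambda_i * g_i(x) = 0 for all i): FAILS

Verdict: the first failing condition is complementary_slackness -> comp.

comp


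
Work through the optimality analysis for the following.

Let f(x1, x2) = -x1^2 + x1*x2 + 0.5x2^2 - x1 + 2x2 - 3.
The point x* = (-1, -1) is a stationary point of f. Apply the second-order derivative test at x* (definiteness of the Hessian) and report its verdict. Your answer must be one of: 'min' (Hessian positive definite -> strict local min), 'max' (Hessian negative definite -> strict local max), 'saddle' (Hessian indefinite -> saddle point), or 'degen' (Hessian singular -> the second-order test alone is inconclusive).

Compute the Hessian H = grad^2 f:
  H = [[-2, 1], [1, 1]]
Verify stationarity: grad f(x*) = H x* + g = (0, 0).
Eigenvalues of H: -2.3028, 1.3028.
Eigenvalues have mixed signs, so H is indefinite -> x* is a saddle point.

saddle


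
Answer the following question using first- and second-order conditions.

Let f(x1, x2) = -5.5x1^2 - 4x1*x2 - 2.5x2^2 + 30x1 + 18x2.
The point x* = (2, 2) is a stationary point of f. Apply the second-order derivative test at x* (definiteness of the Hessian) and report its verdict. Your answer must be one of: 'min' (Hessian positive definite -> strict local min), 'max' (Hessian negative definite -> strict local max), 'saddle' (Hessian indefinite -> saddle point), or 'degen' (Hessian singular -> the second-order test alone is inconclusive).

Compute the Hessian H = grad^2 f:
  H = [[-11, -4], [-4, -5]]
Verify stationarity: grad f(x*) = H x* + g = (0, 0).
Eigenvalues of H: -13, -3.
Both eigenvalues < 0, so H is negative definite -> x* is a strict local max.

max


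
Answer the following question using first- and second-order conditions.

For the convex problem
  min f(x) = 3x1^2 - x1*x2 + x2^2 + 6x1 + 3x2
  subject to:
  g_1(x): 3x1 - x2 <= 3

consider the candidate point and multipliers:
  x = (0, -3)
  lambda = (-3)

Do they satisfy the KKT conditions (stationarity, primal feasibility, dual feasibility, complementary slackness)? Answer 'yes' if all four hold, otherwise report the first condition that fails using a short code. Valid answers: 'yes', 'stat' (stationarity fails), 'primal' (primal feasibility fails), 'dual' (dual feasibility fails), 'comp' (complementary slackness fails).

Gradient of f: grad f(x) = Q x + c = (9, -3)
Constraint values g_i(x) = a_i^T x - b_i:
  g_1((0, -3)) = 0
Stationarity residual: grad f(x) + sum_i lambda_i a_i = (0, 0)
  -> stationarity OK
Primal feasibility (all g_i <= 0): OK
Dual feasibility (all lambda_i >= 0): FAILS
Complementary slackness (lambda_i * g_i(x) = 0 for all i): OK

Verdict: the first failing condition is dual_feasibility -> dual.

dual


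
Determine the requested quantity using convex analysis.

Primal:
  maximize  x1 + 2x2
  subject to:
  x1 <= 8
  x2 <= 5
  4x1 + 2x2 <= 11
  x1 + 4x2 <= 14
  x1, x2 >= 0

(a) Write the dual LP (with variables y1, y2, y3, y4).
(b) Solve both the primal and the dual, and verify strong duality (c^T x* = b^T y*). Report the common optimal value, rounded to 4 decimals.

The standard primal-dual pair for 'max c^T x s.t. A x <= b, x >= 0' is:
  Dual:  min b^T y  s.t.  A^T y >= c,  y >= 0.

So the dual LP is:
  minimize  8y1 + 5y2 + 11y3 + 14y4
  subject to:
    y1 + 4y3 + y4 >= 1
    y2 + 2y3 + 4y4 >= 2
    y1, y2, y3, y4 >= 0

Solving the primal: x* = (1.1429, 3.2143).
  primal value c^T x* = 7.5714.
Solving the dual: y* = (0, 0, 0.1429, 0.4286).
  dual value b^T y* = 7.5714.
Strong duality: c^T x* = b^T y*. Confirmed.

7.5714


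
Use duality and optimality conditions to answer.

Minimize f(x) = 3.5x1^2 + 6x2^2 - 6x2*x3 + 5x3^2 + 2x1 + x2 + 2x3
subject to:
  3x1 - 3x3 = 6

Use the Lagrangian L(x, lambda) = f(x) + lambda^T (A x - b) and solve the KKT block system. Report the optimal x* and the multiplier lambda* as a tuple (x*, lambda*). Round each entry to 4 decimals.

Form the Lagrangian:
  L(x, lambda) = (1/2) x^T Q x + c^T x + lambda^T (A x - b)
Stationarity (grad_x L = 0): Q x + c + A^T lambda = 0.
Primal feasibility: A x = b.

This gives the KKT block system:
  [ Q   A^T ] [ x     ]   [-c ]
  [ A    0  ] [ lambda ] = [ b ]

Solving the linear system:
  x*      = (0.6786, -0.744, -1.3214)
  lambda* = (-2.25)
  f(x*)   = 5.7351

x* = (0.6786, -0.744, -1.3214), lambda* = (-2.25)


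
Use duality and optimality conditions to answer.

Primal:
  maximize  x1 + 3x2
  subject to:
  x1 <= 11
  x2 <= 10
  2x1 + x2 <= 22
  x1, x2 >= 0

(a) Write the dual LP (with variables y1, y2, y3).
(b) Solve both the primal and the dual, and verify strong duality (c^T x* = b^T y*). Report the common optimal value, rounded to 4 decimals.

The standard primal-dual pair for 'max c^T x s.t. A x <= b, x >= 0' is:
  Dual:  min b^T y  s.t.  A^T y >= c,  y >= 0.

So the dual LP is:
  minimize  11y1 + 10y2 + 22y3
  subject to:
    y1 + 2y3 >= 1
    y2 + y3 >= 3
    y1, y2, y3 >= 0

Solving the primal: x* = (6, 10).
  primal value c^T x* = 36.
Solving the dual: y* = (0, 2.5, 0.5).
  dual value b^T y* = 36.
Strong duality: c^T x* = b^T y*. Confirmed.

36


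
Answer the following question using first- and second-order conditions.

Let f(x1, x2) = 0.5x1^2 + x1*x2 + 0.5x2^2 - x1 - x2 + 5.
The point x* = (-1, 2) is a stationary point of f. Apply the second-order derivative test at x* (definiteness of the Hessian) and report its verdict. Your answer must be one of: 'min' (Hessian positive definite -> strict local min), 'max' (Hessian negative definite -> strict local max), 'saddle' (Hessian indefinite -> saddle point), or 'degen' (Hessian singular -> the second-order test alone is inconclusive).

Compute the Hessian H = grad^2 f:
  H = [[1, 1], [1, 1]]
Verify stationarity: grad f(x*) = H x* + g = (0, 0).
Eigenvalues of H: 0, 2.
H has a zero eigenvalue (singular; positive semidefinite but not definite), so H is neither positive definite, negative definite, nor indefinite. The second-order test alone is inconclusive -> degen.
(Indeed, f is constant along the null direction of H through x*, so x* is not a strict local extremum.)

degen


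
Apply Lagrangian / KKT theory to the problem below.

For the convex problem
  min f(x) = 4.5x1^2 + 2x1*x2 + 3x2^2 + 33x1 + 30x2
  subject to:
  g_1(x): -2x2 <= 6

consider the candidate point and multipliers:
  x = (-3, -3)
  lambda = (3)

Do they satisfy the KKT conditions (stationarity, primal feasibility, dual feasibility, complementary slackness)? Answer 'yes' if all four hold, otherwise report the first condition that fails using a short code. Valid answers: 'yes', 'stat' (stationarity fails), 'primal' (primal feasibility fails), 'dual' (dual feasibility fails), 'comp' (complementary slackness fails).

Gradient of f: grad f(x) = Q x + c = (0, 6)
Constraint values g_i(x) = a_i^T x - b_i:
  g_1((-3, -3)) = 0
Stationarity residual: grad f(x) + sum_i lambda_i a_i = (0, 0)
  -> stationarity OK
Primal feasibility (all g_i <= 0): OK
Dual feasibility (all lambda_i >= 0): OK
Complementary slackness (lambda_i * g_i(x) = 0 for all i): OK

Verdict: yes, KKT holds.

yes


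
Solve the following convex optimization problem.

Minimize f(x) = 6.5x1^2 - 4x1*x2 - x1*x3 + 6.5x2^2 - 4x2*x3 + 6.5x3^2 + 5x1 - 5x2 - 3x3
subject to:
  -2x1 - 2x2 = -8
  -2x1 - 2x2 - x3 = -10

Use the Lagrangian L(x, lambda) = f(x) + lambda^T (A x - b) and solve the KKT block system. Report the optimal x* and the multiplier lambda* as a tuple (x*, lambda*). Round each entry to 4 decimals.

Form the Lagrangian:
  L(x, lambda) = (1/2) x^T Q x + c^T x + lambda^T (A x - b)
Stationarity (grad_x L = 0): Q x + c + A^T lambda = 0.
Primal feasibility: A x = b.

This gives the KKT block system:
  [ Q   A^T ] [ x     ]   [-c ]
  [ A    0  ] [ lambda ] = [ b ]

Solving the linear system:
  x*      = (1.5294, 2.4706, 2)
  lambda* = (-5.0882, 11.5882)
  f(x*)   = 32.2353

x* = (1.5294, 2.4706, 2), lambda* = (-5.0882, 11.5882)


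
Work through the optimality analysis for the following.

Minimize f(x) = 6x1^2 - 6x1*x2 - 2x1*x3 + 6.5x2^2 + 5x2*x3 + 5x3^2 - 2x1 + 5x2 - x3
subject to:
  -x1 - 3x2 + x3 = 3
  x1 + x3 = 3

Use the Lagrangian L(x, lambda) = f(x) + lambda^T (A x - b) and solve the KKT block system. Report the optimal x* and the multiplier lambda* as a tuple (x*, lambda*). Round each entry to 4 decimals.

Form the Lagrangian:
  L(x, lambda) = (1/2) x^T Q x + c^T x + lambda^T (A x - b)
Stationarity (grad_x L = 0): Q x + c + A^T lambda = 0.
Primal feasibility: A x = b.

This gives the KKT block system:
  [ Q   A^T ] [ x     ]   [-c ]
  [ A    0  ] [ lambda ] = [ b ]

Solving the linear system:
  x*      = (1.0837, -0.7225, 1.9163)
  lambda* = (-0.4378, -11.945)
  f(x*)   = 14.7261

x* = (1.0837, -0.7225, 1.9163), lambda* = (-0.4378, -11.945)


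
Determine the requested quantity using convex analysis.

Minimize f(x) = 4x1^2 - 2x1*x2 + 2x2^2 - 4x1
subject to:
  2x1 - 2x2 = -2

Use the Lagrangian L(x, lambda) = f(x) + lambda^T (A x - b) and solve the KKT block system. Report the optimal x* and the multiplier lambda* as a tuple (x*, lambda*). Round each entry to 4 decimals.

Form the Lagrangian:
  L(x, lambda) = (1/2) x^T Q x + c^T x + lambda^T (A x - b)
Stationarity (grad_x L = 0): Q x + c + A^T lambda = 0.
Primal feasibility: A x = b.

This gives the KKT block system:
  [ Q   A^T ] [ x     ]   [-c ]
  [ A    0  ] [ lambda ] = [ b ]

Solving the linear system:
  x*      = (0.25, 1.25)
  lambda* = (2.25)
  f(x*)   = 1.75

x* = (0.25, 1.25), lambda* = (2.25)


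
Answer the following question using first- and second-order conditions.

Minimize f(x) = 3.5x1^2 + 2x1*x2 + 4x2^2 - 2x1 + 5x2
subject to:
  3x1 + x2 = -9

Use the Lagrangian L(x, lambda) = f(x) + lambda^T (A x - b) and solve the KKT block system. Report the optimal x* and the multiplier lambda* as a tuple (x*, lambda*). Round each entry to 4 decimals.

Form the Lagrangian:
  L(x, lambda) = (1/2) x^T Q x + c^T x + lambda^T (A x - b)
Stationarity (grad_x L = 0): Q x + c + A^T lambda = 0.
Primal feasibility: A x = b.

This gives the KKT block system:
  [ Q   A^T ] [ x     ]   [-c ]
  [ A    0  ] [ lambda ] = [ b ]

Solving the linear system:
  x*      = (-2.7015, -0.8955)
  lambda* = (7.5672)
  f(x*)   = 34.5149

x* = (-2.7015, -0.8955), lambda* = (7.5672)
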